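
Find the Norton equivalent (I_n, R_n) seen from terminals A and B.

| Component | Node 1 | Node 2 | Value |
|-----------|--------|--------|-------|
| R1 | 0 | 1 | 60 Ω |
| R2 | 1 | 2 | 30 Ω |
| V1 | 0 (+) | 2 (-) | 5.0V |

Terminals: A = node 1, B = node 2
Find the Thévenin equivalent first; then I_n = V_th/R_th and R_n = R_th.
Step 1 — V_th is the open-circuit voltage V_A - V_B (nothing connected across the terminals).
Nodal analysis, taking node 2 as the 0 V reference.
Source V1 fixes V_0 = 5 V.
KCL at each unknown node (sum of currents leaving = 0; resistances in Ω):
  Node 1: (V_1 - 5)/60 + (V_1 - 0)/30 = 0
Collecting terms: 0.05 × V_1 = 0.08333  =>  V_1 = 1.667 V
V_th = V_1 - V_2 = 1.667 - 0 = 1.667 V
Step 2 — R_th: zero the source — replace V1 by a short circuit (node 2 merges into node 0) — and find the resistance seen between A (node 1) and B (node 0).
Reduce the network between node 1 (A) and node 0 (B) by series/parallel combination:
  Rp1 = R1 ‖ R2 (parallel, both between nodes 0 and 1) = 1/(1/60 + 1/30) = 20 Ω
R_th = 20 Ω
I_n = V_th/R_th = 1.667/20 = 0.08333 A, and R_n = R_th = 20 Ω

Final answer: I_n = 0.08333 A, R_n = 20 Ω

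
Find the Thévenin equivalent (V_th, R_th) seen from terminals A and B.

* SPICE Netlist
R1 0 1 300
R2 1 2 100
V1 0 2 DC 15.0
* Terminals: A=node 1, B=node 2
Step 1 — V_th is the open-circuit voltage V_A - V_B (nothing connected across the terminals).
Nodal analysis, taking node 2 as the 0 V reference.
Source V1 fixes V_0 = 15 V.
KCL at each unknown node (sum of currents leaving = 0; resistances in Ω):
  Node 1: (V_1 - 15)/300 + (V_1 - 0)/100 = 0
Collecting terms: 0.01333 × V_1 = 0.05  =>  V_1 = 3.75 V
V_th = V_1 - V_2 = 3.75 - 0 = 3.75 V
Step 2 — R_th: zero the source — replace V1 by a short circuit (node 2 merges into node 0) — and find the resistance seen between A (node 1) and B (node 0).
Reduce the network between node 1 (A) and node 0 (B) by series/parallel combination:
  Rp1 = R1 ‖ R2 (parallel, both between nodes 0 and 1) = 1/(1/300 + 1/100) = 75 Ω
R_th = 75 Ω

Final answer: V_th = 3.75 V, R_th = 75 Ω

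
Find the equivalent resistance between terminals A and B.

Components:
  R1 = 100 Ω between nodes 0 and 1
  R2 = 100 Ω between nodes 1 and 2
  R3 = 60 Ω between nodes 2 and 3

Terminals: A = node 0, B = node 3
Reduce the network between node 0 (A) and node 3 (B) by series/parallel combination:
  Rs1 = R1 + R2 (series, joined only at node 1) = 100 + 100 = 200 Ω
  Rs2 = R3 + Rs1 (series, joined only at node 2) = 60 + 200 = 260 Ω
R_eq = 260 Ω

Final answer: 260 Ω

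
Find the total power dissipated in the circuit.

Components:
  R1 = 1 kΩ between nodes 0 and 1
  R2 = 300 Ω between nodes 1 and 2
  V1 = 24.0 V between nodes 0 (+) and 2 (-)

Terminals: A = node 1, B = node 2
Nodal analysis, taking node 2 as the 0 V reference.
Source V1 fixes V_0 = 24 V.
KCL at each unknown node (sum of currents leaving = 0; resistances in Ω):
  Node 1: (V_1 - 24)/1000 + (V_1 - 0)/300 = 0
Collecting terms: 0.004333 × V_1 = 0.024  =>  V_1 = 5.538 V
Power in each resistor, P = (ΔV)²/R:
  P_R1 = (24 - 5.538)²/1000 = 0.3408 W
  P_R2 = (5.538 - 0)²/300 = 0.1022 W
P_total = P_R1 + P_R2 = 0.4431 W

Final answer: 0.4431 W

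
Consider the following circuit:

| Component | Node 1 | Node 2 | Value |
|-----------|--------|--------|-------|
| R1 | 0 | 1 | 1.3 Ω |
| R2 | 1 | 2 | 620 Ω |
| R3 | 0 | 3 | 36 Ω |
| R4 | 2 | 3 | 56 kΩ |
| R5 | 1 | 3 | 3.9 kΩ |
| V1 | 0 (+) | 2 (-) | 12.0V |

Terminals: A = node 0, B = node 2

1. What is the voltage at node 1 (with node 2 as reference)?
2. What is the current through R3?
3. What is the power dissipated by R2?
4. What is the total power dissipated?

Nodal analysis, taking node 2 as the 0 V reference.
Source V1 fixes V_0 = 12 V.
KCL at each unknown node (sum of currents leaving = 0; resistances in Ω):
  Node 1: (V_1 - 12)/1.3 + (V_1 - 0)/620 + (V_1 - V_3)/3900 = 0
  Node 3: (V_3 - 12)/36 + (V_3 - 0)/56000 + (V_3 - V_1)/3900 = 0
Collecting terms (coefficients in siemens):
  0.7711·V_1 - 0.0002564·V_3 = 9.231
  0.02805·V_3 - 0.0002564·V_1 = 0.3333
Determinant D = (0.7711)(0.02805) - (-0.0002564)(-0.0002564) = 0.02163
V_1 = [(9.231)(0.02805) - (-0.0002564)(0.3333)]/D = 11.97 V
V_3 = [(0.7711)(0.3333) - (9.231)(-0.0002564)]/D = 11.99 V
Part 1:
  Read off the nodal solution: V_1 = 11.97 V
Part 2:
  I_R3 = (V_0 - V_3)/R3 = (12 - 11.99)/36 = 0.0002186 A
  Magnitude: I_R3 = 0.0002186 A
Part 3:
  I_R2 = (V_1 - V_2)/R2 = (11.97 - 0)/620 = 0.01931 A
  P_R2 = I_R2² × R2 = (0.01931)² × 620 = 0.2313 W
Part 4:
  Power in each resistor, P = (ΔV)²/R:
    P_R1 = (12 - 11.97)²/1.3 = 0.0004847 W
    P_R2 = (11.97 - 0)²/620 = 0.2313 W
    P_R3 = (12 - 11.99)²/36 = 0.00000172 W
    P_R4 = (0 - 11.99)²/56000 = 0.002568 W
    P_R5 = (11.97 - 11.99)²/3900 = 0.00000007616 W
  P_total = P_R1 + P_R2 + P_R3 + P_R4 + P_R5 = 0.2343 W

Final answers:
1. V_1 = 11.97 V
2. I_R3 = 0.0002186 A
3. P_R2 = 0.2313 W
4. P_total = 0.2343 W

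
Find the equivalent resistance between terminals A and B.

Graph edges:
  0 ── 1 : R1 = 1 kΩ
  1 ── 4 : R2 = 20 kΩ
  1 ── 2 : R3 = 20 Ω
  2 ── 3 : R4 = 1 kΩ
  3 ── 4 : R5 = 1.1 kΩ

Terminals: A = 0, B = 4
Reduce the network between node 0 (A) and node 4 (B) by series/parallel combination:
  Rs1 = R3 + R4 (series, joined only at node 2) = 20 + 1000 = 1020 Ω
  Rs2 = R5 + Rs1 (series, joined only at node 3) = 1100 + 1020 = 2120 Ω
  Rp1 = R2 ‖ Rs2 (parallel, both between nodes 1 and 4) = 1/(1/20000 + 1/2120) = 1917 Ω
  Rs3 = R1 + Rp1 (series, joined only at node 1) = 1000 + 1917 = 2917 Ω
R_eq = 2.917 kΩ

Final answer: 2.917 kΩ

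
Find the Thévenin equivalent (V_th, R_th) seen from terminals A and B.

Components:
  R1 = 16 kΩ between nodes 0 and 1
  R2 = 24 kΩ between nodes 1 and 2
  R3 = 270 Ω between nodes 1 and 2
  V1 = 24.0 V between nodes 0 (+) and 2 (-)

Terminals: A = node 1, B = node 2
Step 1 — V_th is the open-circuit voltage V_A - V_B (nothing connected across the terminals).
Nodal analysis, taking node 2 as the 0 V reference.
Source V1 fixes V_0 = 24 V.
KCL at each unknown node (sum of currents leaving = 0; resistances in Ω):
  Node 1: (V_1 - 24)/16000 + (V_1 - 0)/24000 + (V_1 - 0)/270 = 0
Collecting terms: 0.003808 × V_1 = 0.0015  =>  V_1 = 0.3939 V
V_th = V_1 - V_2 = 0.3939 - 0 = 0.3939 V
Step 2 — R_th: zero the source — replace V1 by a short circuit (node 2 merges into node 0) — and find the resistance seen between A (node 1) and B (node 0).
Reduce the network between node 1 (A) and node 0 (B) by series/parallel combination:
  Rp1 = R1 ‖ R2 ‖ R3 (parallel, all between nodes 0 and 1) = 1/(1/16000 + 1/24000 + 1/270) = 262.6 Ω
R_th = 262.6 Ω

Final answer: V_th = 0.3939 V, R_th = 262.6 Ω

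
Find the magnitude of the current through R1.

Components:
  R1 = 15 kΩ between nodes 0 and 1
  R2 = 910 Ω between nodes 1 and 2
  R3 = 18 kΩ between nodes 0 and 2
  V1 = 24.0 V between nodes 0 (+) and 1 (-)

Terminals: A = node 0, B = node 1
Nodal analysis, taking node 1 as the 0 V reference.
Source V1 fixes V_0 = 24 V.
KCL at each unknown node (sum of currents leaving = 0; resistances in Ω):
  Node 2: (V_2 - 0)/910 + (V_2 - 24)/18000 = 0
Collecting terms: 0.001154 × V_2 = 0.001333  =>  V_2 = 1.155 V
I_R1 = (V_0 - V_1)/R1 = (24 - 0)/15000 = 0.0016 A
|I_R1| = 0.0016 A

Final answer: |I_R1| = 0.0016 A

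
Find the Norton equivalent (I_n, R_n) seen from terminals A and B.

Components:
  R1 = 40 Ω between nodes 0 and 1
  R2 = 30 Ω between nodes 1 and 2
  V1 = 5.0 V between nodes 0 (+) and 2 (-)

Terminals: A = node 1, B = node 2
Find the Thévenin equivalent first; then I_n = V_th/R_th and R_n = R_th.
Step 1 — V_th is the open-circuit voltage V_A - V_B (nothing connected across the terminals).
Nodal analysis, taking node 2 as the 0 V reference.
Source V1 fixes V_0 = 5 V.
KCL at each unknown node (sum of currents leaving = 0; resistances in Ω):
  Node 1: (V_1 - 5)/40 + (V_1 - 0)/30 = 0
Collecting terms: 0.05833 × V_1 = 0.125  =>  V_1 = 2.143 V
V_th = V_1 - V_2 = 2.143 - 0 = 2.143 V
Step 2 — R_th: zero the source — replace V1 by a short circuit (node 2 merges into node 0) — and find the resistance seen between A (node 1) and B (node 0).
Reduce the network between node 1 (A) and node 0 (B) by series/parallel combination:
  Rp1 = R1 ‖ R2 (parallel, both between nodes 0 and 1) = 1/(1/40 + 1/30) = 17.14 Ω
R_th = 17.14 Ω
I_n = V_th/R_th = 2.143/17.14 = 0.125 A, and R_n = R_th = 17.14 Ω

Final answer: I_n = 0.125 A, R_n = 17.14 Ω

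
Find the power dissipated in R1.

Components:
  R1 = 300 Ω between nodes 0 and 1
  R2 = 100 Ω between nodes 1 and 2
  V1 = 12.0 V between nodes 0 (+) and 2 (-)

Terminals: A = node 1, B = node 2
Nodal analysis, taking node 2 as the 0 V reference.
Source V1 fixes V_0 = 12 V.
KCL at each unknown node (sum of currents leaving = 0; resistances in Ω):
  Node 1: (V_1 - 12)/300 + (V_1 - 0)/100 = 0
Collecting terms: 0.01333 × V_1 = 0.04  =>  V_1 = 3 V
I_R1 = (V_0 - V_1)/R1 = (12 - 3)/300 = 0.03 A
P_R1 = I_R1² × R1 = (0.03)² × 300 = 0.27 W

Final answer: 0.27 W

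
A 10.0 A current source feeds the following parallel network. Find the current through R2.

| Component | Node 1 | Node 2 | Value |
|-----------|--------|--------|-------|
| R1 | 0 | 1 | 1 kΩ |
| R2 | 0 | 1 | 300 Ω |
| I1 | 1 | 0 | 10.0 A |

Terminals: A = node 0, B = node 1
All resistors sit directly between nodes 0 and 1, so they are in parallel and share one voltage V; the full source current 10 A splits among them.
1/R_par = 1/1000 + 1/300 = 0.004333 S  =>  R_par = 230.8 Ω
V = I × R_par = 10 × 230.8 = 2308 V
I_R2 = V/R2 = 2308/300 = 7.692 A

Final answer: 7.692 A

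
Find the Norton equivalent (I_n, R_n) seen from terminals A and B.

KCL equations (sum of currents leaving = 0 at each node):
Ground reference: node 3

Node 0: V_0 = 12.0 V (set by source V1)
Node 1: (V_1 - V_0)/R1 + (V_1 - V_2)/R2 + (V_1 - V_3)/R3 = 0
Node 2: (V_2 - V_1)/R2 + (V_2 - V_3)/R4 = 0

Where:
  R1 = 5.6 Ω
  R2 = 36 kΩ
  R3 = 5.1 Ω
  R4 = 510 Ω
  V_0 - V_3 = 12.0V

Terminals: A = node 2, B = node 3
Find the Thévenin equivalent first; then I_n = V_th/R_th and R_n = R_th.
Step 1 — V_th is the open-circuit voltage V_A - V_B (nothing connected across the terminals).
Nodal analysis, taking node 3 as the 0 V reference.
Source V1 fixes V_0 = 12 V.
KCL at each unknown node (sum of currents leaving = 0; resistances in Ω):
  Node 1: (V_1 - 12)/5.6 + (V_1 - V_2)/36000 + (V_1 - 0)/5.1 = 0
  Node 2: (V_2 - V_1)/36000 + (V_2 - 0)/510 = 0
Collecting terms (coefficients in siemens):
  0.3747·V_1 - 0.00002778·V_2 = 2.143
  0.001989·V_2 - 0.00002778·V_1 = 0
Determinant D = (0.3747)(0.001989) - (-0.00002778)(-0.00002778) = 0.0007451
V_1 = [(2.143)(0.001989) - (-0.00002778)(0)]/D = 5.719 V
V_2 = [(0.3747)(0) - (2.143)(-0.00002778)]/D = 0.07989 V
V_th = V_2 - V_3 = 0.07989 - 0 = 0.07989 V
Step 2 — R_th: zero the source — replace V1 by a short circuit (node 3 merges into node 0) — and find the resistance seen between A (node 2) and B (node 0).
Reduce the network between node 2 (A) and node 0 (B) by series/parallel combination:
  Rp1 = R1 ‖ R3 (parallel, both between nodes 0 and 1) = 1/(1/5.6 + 1/5.1) = 2.669 Ω
  Rs1 = R2 + Rp1 (series, joined only at node 1) = 36000 + 2.669 = 36000 Ω
  Rp2 = R4 ‖ Rs1 (parallel, both between nodes 0 and 2) = 1/(1/510 + 1/36000) = 502.9 Ω
R_th = 502.9 Ω
I_n = V_th/R_th = 0.07989/502.9 = 0.0001589 A, and R_n = R_th = 502.9 Ω

Final answer: I_n = 0.0001589 A, R_n = 502.9 Ω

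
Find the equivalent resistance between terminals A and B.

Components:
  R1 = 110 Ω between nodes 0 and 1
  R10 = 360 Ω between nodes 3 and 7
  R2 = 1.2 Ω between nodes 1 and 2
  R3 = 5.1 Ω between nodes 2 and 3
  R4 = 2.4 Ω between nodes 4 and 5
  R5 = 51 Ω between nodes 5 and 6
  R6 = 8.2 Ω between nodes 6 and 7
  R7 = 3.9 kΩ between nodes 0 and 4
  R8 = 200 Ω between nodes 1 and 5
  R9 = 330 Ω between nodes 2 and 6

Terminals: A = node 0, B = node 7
The network is not a plain series/parallel combination. Inject a 1 A test current into terminal A (node 0) and return it from terminal B (node 7); then R_eq = V_A / (1 A).
Nodal analysis, taking node 7 as the 0 V reference.
Current source I_test pushes 1 A into node 0 and draws it out of node 7.
KCL at each unknown node (sum of currents leaving = 0; resistances in Ω):
  Node 0: (V_0 - V_1)/110 + (V_0 - V_4)/3900 - 1 = 0
  Node 1: (V_1 - V_0)/110 + (V_1 - V_2)/1.2 + (V_1 - V_5)/200 = 0
  Node 2: (V_2 - V_1)/1.2 + (V_2 - V_3)/5.1 + (V_2 - V_6)/330 = 0
  Node 3: (V_3 - V_2)/5.1 + (V_3 - 0)/360 = 0
  Node 4: (V_4 - V_0)/3900 + (V_4 - V_5)/2.4 = 0
  Node 5: (V_5 - V_1)/200 + (V_5 - V_4)/2.4 + (V_5 - V_6)/51 = 0
  Node 6: (V_6 - V_2)/330 + (V_6 - V_5)/51 + (V_6 - 0)/8.2 = 0
Collecting terms (coefficients in siemens):
  0.009347·V_0 - 0.009091·V_1 - 0.0002564·V_4 = 1
  0.8474·V_1 - 0.009091·V_0 - 0.8333·V_2 - 0.005·V_5 = 0
  1.032·V_2 - 0.8333·V_1 - 0.1961·V_3 - 0.00303·V_6 = 0
  0.1989·V_3 - 0.1961·V_2 = 0
  0.4169·V_4 - 0.0002564·V_0 - 0.4167·V_5 = 0
  0.4413·V_5 - 0.005·V_1 - 0.4167·V_4 - 0.01961·V_6 = 0
  0.1446·V_6 - 0.00303·V_2 - 0.01961·V_5 = 0
Solving these 7 simultaneous equations (Gaussian elimination) gives:
  V_0 = 208.3 V, V_1 = 103.4 V, V_2 = 102.7 V, V_3 = 101.3 V
  V_4 = 27.7 V, V_5 = 27.59 V, V_6 = 5.893 V
R_eq = V_0 / 1 A = 208.3 Ω

Final answer: 208.3 Ω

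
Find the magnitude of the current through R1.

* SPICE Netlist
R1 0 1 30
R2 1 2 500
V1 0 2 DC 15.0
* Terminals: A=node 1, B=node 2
Nodal analysis, taking node 2 as the 0 V reference.
Source V1 fixes V_0 = 15 V.
KCL at each unknown node (sum of currents leaving = 0; resistances in Ω):
  Node 1: (V_1 - 15)/30 + (V_1 - 0)/500 = 0
Collecting terms: 0.03533 × V_1 = 0.5  =>  V_1 = 14.15 V
I_R1 = (V_0 - V_1)/R1 = (15 - 14.15)/30 = 0.0283 A
|I_R1| = 0.0283 A

Final answer: |I_R1| = 0.0283 A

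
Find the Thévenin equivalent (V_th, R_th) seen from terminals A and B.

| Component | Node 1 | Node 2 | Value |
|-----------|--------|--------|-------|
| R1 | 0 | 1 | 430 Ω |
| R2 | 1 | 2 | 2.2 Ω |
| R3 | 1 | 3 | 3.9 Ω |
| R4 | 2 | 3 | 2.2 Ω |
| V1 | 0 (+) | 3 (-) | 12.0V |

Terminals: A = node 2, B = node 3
Step 1 — V_th is the open-circuit voltage V_A - V_B (nothing connected across the terminals).
Nodal analysis, taking node 3 as the 0 V reference.
Source V1 fixes V_0 = 12 V.
KCL at each unknown node (sum of currents leaving = 0; resistances in Ω):
  Node 1: (V_1 - 12)/430 + (V_1 - V_2)/2.2 + (V_1 - 0)/3.9 = 0
  Node 2: (V_2 - V_1)/2.2 + (V_2 - 0)/2.2 = 0
Collecting terms (coefficients in siemens):
  0.7133·V_1 - 0.4545·V_2 = 0.02791
  0.9091·V_2 - 0.4545·V_1 = 0
Determinant D = (0.7133)(0.9091) - (-0.4545)(-0.4545) = 0.4418
V_1 = [(0.02791)(0.9091) - (-0.4545)(0)]/D = 0.05742 V
V_2 = [(0.7133)(0) - (0.02791)(-0.4545)]/D = 0.02871 V
V_th = V_2 - V_3 = 0.02871 - 0 = 0.02871 V
Step 2 — R_th: zero the source — replace V1 by a short circuit (node 3 merges into node 0) — and find the resistance seen between A (node 2) and B (node 0).
Reduce the network between node 2 (A) and node 0 (B) by series/parallel combination:
  Rp1 = R1 ‖ R3 (parallel, both between nodes 0 and 1) = 1/(1/430 + 1/3.9) = 3.865 Ω
  Rs1 = R2 + Rp1 (series, joined only at node 1) = 2.2 + 3.865 = 6.065 Ω
  Rp2 = R4 ‖ Rs1 (parallel, both between nodes 0 and 2) = 1/(1/2.2 + 1/6.065) = 1.614 Ω
R_th = 1.614 Ω

Final answer: V_th = 0.02871 V, R_th = 1.614 Ω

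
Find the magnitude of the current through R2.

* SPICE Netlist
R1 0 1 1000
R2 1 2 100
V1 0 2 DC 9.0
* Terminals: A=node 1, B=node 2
Nodal analysis, taking node 2 as the 0 V reference.
Source V1 fixes V_0 = 9 V.
KCL at each unknown node (sum of currents leaving = 0; resistances in Ω):
  Node 1: (V_1 - 9)/1000 + (V_1 - 0)/100 = 0
Collecting terms: 0.011 × V_1 = 0.009  =>  V_1 = 0.8182 V
I_R2 = (V_1 - V_2)/R2 = (0.8182 - 0)/100 = 0.008182 A
|I_R2| = 0.008182 A

Final answer: |I_R2| = 0.008182 A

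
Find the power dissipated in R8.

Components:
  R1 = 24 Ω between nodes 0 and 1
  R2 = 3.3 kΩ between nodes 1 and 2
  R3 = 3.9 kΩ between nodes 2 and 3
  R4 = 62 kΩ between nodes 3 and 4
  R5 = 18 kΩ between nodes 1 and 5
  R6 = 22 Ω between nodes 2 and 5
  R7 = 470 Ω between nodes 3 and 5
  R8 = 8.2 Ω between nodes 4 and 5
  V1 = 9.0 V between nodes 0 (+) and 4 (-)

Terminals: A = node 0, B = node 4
Nodal analysis, taking node 4 as the 0 V reference.
Source V1 fixes V_0 = 9 V.
KCL at each unknown node (sum of currents leaving = 0; resistances in Ω):
  Node 1: (V_1 - 9)/24 + (V_1 - V_2)/3300 + (V_1 - V_5)/18000 = 0
  Node 2: (V_2 - V_1)/3300 + (V_2 - V_3)/3900 + (V_2 - V_5)/22 = 0
  Node 3: (V_3 - V_2)/3900 + (V_3 - 0)/62000 + (V_3 - V_5)/470 = 0
  Node 5: (V_5 - V_1)/18000 + (V_5 - V_2)/22 + (V_5 - V_3)/470 + (V_5 - 0)/8.2 = 0
Collecting terms (coefficients in siemens):
  0.04203·V_1 - 0.000303·V_2 - 0.00005556·V_5 = 0.375
  0.04601·V_2 - 0.000303·V_1 - 0.0002564·V_3 - 0.04545·V_5 = 0
  0.0024·V_3 - 0.0002564·V_2 - 0.002128·V_5 = 0
  0.1696·V_5 - 0.00005556·V_1 - 0.04545·V_2 - 0.002128·V_3 = 0
Solving these 4 simultaneous equations (Gaussian elimination) gives:
  V_1 = 8.924 V, V_2 = 0.08464 V, V_3 = 0.0321 V, V_5 = 0.02601 V
I_R8 = (V_4 - V_5)/R8 = (0 - 0.02601)/8.2 = -0.003172 A
P_R8 = I_R8² × R8 = (-0.003172)² × 8.2 = 0.00008252 W

Final answer: 8.252e-05 W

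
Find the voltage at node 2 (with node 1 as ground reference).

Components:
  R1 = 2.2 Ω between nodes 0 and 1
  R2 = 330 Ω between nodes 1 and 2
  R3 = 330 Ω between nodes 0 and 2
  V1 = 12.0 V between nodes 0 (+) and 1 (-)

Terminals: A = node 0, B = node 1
Nodal analysis, taking node 1 as the 0 V reference.
Source V1 fixes V_0 = 12 V.
KCL at each unknown node (sum of currents leaving = 0; resistances in Ω):
  Node 2: (V_2 - 0)/330 + (V_2 - 12)/330 = 0
Collecting terms: 0.006061 × V_2 = 0.03636  =>  V_2 = 6 V
The requested potential is V_2 = 6 V.

Final answer: V_2 = 6 V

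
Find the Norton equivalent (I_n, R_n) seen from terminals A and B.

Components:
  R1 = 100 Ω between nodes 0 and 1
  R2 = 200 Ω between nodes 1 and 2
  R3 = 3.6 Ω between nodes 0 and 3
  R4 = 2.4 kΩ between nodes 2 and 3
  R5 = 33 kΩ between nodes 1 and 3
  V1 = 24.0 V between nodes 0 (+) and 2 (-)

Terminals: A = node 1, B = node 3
Find the Thévenin equivalent first; then I_n = V_th/R_th and R_n = R_th.
Step 1 — V_th is the open-circuit voltage V_A - V_B (nothing connected across the terminals).
Nodal analysis, taking node 2 as the 0 V reference.
Source V1 fixes V_0 = 24 V.
KCL at each unknown node (sum of currents leaving = 0; resistances in Ω):
  Node 1: (V_1 - 24)/100 + (V_1 - 0)/200 + (V_1 - V_3)/33000 = 0
  Node 3: (V_3 - 24)/3.6 + (V_3 - 0)/2400 + (V_3 - V_1)/33000 = 0
Collecting terms (coefficients in siemens):
  0.01503·V_1 - 0.0000303·V_3 = 0.24
  0.2782·V_3 - 0.0000303·V_1 = 6.667
Determinant D = (0.01503)(0.2782) - (-0.0000303)(-0.0000303) = 0.004182
V_1 = [(0.24)(0.2782) - (-0.0000303)(6.667)]/D = 16.02 V
V_3 = [(0.01503)(6.667) - (0.24)(-0.0000303)]/D = 23.96 V
V_th = V_1 - V_3 = 16.02 - 23.96 = -7.947 V
Step 2 — R_th: zero the source — replace V1 by a short circuit (node 2 merges into node 0) — and find the resistance seen between A (node 1) and B (node 3).
Reduce the network between node 1 (A) and node 3 (B) by series/parallel combination:
  Rp1 = R1 ‖ R2 (parallel, both between nodes 0 and 1) = 1/(1/100 + 1/200) = 66.67 Ω
  Rp2 = R3 ‖ R4 (parallel, both between nodes 0 and 3) = 1/(1/3.6 + 1/2400) = 3.595 Ω
  Rs1 = Rp1 + Rp2 (series, joined only at node 0) = 66.67 + 3.595 = 70.26 Ω
  Rp3 = R5 ‖ Rs1 (parallel, both between nodes 1 and 3) = 1/(1/33000 + 1/70.26) = 70.11 Ω
R_th = 70.11 Ω
I_n = V_th/R_th = -7.947/70.11 = -0.1133 A, and R_n = R_th = 70.11 Ω

Final answer: I_n = -0.1133 A, R_n = 70.11 Ω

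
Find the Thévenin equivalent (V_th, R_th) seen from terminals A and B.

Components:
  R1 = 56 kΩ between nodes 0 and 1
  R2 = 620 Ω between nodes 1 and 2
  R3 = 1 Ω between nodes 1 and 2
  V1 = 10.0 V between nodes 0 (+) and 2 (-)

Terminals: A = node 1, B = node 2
Step 1 — V_th is the open-circuit voltage V_A - V_B (nothing connected across the terminals).
Nodal analysis, taking node 2 as the 0 V reference.
Source V1 fixes V_0 = 10 V.
KCL at each unknown node (sum of currents leaving = 0; resistances in Ω):
  Node 1: (V_1 - 10)/56000 + (V_1 - 0)/620 + (V_1 - 0)/1 = 0
Collecting terms: 1.002 × V_1 = 0.0001786  =>  V_1 = 0.0001783 V
V_th = V_1 - V_2 = 0.0001783 - 0 = 0.0001783 V
Step 2 — R_th: zero the source — replace V1 by a short circuit (node 2 merges into node 0) — and find the resistance seen between A (node 1) and B (node 0).
Reduce the network between node 1 (A) and node 0 (B) by series/parallel combination:
  Rp1 = R1 ‖ R2 ‖ R3 (parallel, all between nodes 0 and 1) = 1/(1/56000 + 1/620 + 1/1) = 0.9984 Ω
R_th = 0.9984 Ω

Final answer: V_th = 0.0001783 V, R_th = 0.9984 Ω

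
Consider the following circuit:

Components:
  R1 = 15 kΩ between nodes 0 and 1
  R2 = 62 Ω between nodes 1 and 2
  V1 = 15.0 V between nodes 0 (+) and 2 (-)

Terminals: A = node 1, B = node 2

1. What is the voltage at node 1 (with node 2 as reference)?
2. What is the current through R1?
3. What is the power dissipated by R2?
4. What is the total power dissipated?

Nodal analysis, taking node 2 as the 0 V reference.
Source V1 fixes V_0 = 15 V.
KCL at each unknown node (sum of currents leaving = 0; resistances in Ω):
  Node 1: (V_1 - 15)/15000 + (V_1 - 0)/62 = 0
Collecting terms: 0.0162 × V_1 = 0.001  =>  V_1 = 0.06174 V
Part 1:
  Read off the nodal solution: V_1 = 0.06174 V
Part 2:
  I_R1 = (V_0 - V_1)/R1 = (15 - 0.06174)/15000 = 0.0009959 A
  Magnitude: I_R1 = 0.0009959 A
Part 3:
  I_R2 = (V_1 - V_2)/R2 = (0.06174 - 0)/62 = 0.0009959 A
  P_R2 = I_R2² × R2 = (0.0009959)² × 62 = 0.00006149 W
Part 4:
  Power in each resistor, P = (ΔV)²/R:
    P_R1 = (15 - 0.06174)²/15000 = 0.01488 W
    P_R2 = (0.06174 - 0)²/62 = 0.00006149 W
  P_total = P_R1 + P_R2 = 0.01494 W

Final answers:
1. V_1 = 0.06174 V
2. I_R1 = 0.0009959 A
3. P_R2 = 6.149e-05 W
4. P_total = 0.01494 W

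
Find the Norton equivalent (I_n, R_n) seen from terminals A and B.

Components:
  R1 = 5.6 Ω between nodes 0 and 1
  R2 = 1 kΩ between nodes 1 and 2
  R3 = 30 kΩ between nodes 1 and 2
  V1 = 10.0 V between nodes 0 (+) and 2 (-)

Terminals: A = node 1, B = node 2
Find the Thévenin equivalent first; then I_n = V_th/R_th and R_n = R_th.
Step 1 — V_th is the open-circuit voltage V_A - V_B (nothing connected across the terminals).
Nodal analysis, taking node 2 as the 0 V reference.
Source V1 fixes V_0 = 10 V.
KCL at each unknown node (sum of currents leaving = 0; resistances in Ω):
  Node 1: (V_1 - 10)/5.6 + (V_1 - 0)/1000 + (V_1 - 0)/30000 = 0
Collecting terms: 0.1796 × V_1 = 1.786  =>  V_1 = 9.942 V
V_th = V_1 - V_2 = 9.942 - 0 = 9.942 V
Step 2 — R_th: zero the source — replace V1 by a short circuit (node 2 merges into node 0) — and find the resistance seen between A (node 1) and B (node 0).
Reduce the network between node 1 (A) and node 0 (B) by series/parallel combination:
  Rp1 = R1 ‖ R2 ‖ R3 (parallel, all between nodes 0 and 1) = 1/(1/5.6 + 1/1000 + 1/30000) = 5.568 Ω
R_th = 5.568 Ω
I_n = V_th/R_th = 9.942/5.568 = 1.786 A, and R_n = R_th = 5.568 Ω

Final answer: I_n = 1.786 A, R_n = 5.568 Ω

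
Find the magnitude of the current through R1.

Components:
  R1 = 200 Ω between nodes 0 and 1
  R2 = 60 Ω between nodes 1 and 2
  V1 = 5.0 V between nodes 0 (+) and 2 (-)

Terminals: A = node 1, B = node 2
Nodal analysis, taking node 2 as the 0 V reference.
Source V1 fixes V_0 = 5 V.
KCL at each unknown node (sum of currents leaving = 0; resistances in Ω):
  Node 1: (V_1 - 5)/200 + (V_1 - 0)/60 = 0
Collecting terms: 0.02167 × V_1 = 0.025  =>  V_1 = 1.154 V
I_R1 = (V_0 - V_1)/R1 = (5 - 1.154)/200 = 0.01923 A
|I_R1| = 0.01923 A

Final answer: |I_R1| = 0.01923 A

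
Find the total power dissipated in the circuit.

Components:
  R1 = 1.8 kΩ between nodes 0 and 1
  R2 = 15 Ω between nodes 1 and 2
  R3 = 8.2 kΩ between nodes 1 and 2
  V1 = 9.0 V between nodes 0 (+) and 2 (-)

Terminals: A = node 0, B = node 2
Nodal analysis, taking node 2 as the 0 V reference.
Source V1 fixes V_0 = 9 V.
KCL at each unknown node (sum of currents leaving = 0; resistances in Ω):
  Node 1: (V_1 - 9)/1800 + (V_1 - 0)/15 + (V_1 - 0)/8200 = 0
Collecting terms: 0.06734 × V_1 = 0.005  =>  V_1 = 0.07425 V
Power in each resistor, P = (ΔV)²/R:
  P_R1 = (9 - 0.07425)²/1800 = 0.04426 W
  P_R2 = (0.07425 - 0)²/15 = 0.0003675 W
  P_R3 = (0.07425 - 0)²/8200 = 0.0000006722 W
P_total = P_R1 + P_R2 + P_R3 = 0.04463 W

Final answer: 0.04463 W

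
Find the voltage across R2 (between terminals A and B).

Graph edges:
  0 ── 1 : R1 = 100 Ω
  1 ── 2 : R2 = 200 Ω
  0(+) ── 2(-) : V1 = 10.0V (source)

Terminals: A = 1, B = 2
R1 and R2 are in series across V1 (node 0 → node 1 → node 2), and the output A–B is taken across R2, so this is a voltage divider.
Series current: I = V1/(R1 + R2) = 10/(100 + 200) = 10/300 = 0.03333 A
V_R2 = I × R2 = V1 × R2/(R1 + R2) = 10 × 200/300 = 6.667 V

Final answer: 6.667 V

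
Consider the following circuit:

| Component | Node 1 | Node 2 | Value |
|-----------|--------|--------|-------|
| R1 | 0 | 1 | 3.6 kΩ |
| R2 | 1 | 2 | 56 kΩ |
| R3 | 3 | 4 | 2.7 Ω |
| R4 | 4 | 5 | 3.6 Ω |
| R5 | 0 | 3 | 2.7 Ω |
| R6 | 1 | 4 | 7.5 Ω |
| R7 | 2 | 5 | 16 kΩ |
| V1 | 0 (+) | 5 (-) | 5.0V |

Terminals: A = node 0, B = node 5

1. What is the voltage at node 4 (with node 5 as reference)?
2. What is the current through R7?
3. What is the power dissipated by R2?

Nodal analysis, taking node 5 as the 0 V reference.
Source V1 fixes V_0 = 5 V.
KCL at each unknown node (sum of currents leaving = 0; resistances in Ω):
  Node 1: (V_1 - 5)/3600 + (V_1 - V_2)/56000 + (V_1 - V_4)/7.5 = 0
  Node 2: (V_2 - V_1)/56000 + (V_2 - 0)/16000 = 0
  Node 3: (V_3 - V_4)/2.7 + (V_3 - 5)/2.7 = 0
  Node 4: (V_4 - V_3)/2.7 + (V_4 - 0)/3.6 + (V_4 - V_1)/7.5 = 0
Collecting terms (coefficients in siemens):
  0.1336·V_1 - 0.00001786·V_2 - 0.1333·V_4 = 0.001389
  0.00008036·V_2 - 0.00001786·V_1 = 0
  0.7407·V_3 - 0.3704·V_4 = 1.852
  0.7815·V_4 - 0.1333·V_1 - 0.3704·V_3 = 0
Solving these 4 simultaneous equations (Gaussian elimination) gives:
  V_1 = 2.008 V, V_2 = 0.4462 V, V_3 = 3.501 V, V_4 = 2.002 V
Part 1:
  Read off the nodal solution: V_4 = 2.002 V
Part 2:
  I_R7 = (V_2 - V_5)/R7 = (0.4462 - 0)/16000 = 0.00002789 A
  Magnitude: I_R7 = 0.00002789 A
Part 3:
  I_R2 = (V_1 - V_2)/R2 = (2.008 - 0.4462)/56000 = 0.00002789 A
  P_R2 = I_R2² × R2 = (0.00002789)² × 56000 = 0.00004355 W

Final answers:
1. V_4 = 2.002 V
2. I_R7 = 2.789e-05 A
3. P_R2 = 4.355e-05 W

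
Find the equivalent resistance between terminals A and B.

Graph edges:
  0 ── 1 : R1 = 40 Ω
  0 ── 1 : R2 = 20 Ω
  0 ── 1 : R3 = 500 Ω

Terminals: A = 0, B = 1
Reduce the network between node 0 (A) and node 1 (B) by series/parallel combination:
  Rp1 = R1 ‖ R2 ‖ R3 (parallel, all between nodes 0 and 1) = 1/(1/40 + 1/20 + 1/500) = 12.99 Ω
R_eq = 12.99 Ω

Final answer: 12.99 Ω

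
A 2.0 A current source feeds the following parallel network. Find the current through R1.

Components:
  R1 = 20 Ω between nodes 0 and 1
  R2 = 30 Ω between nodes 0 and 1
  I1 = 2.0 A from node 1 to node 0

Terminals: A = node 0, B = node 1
All resistors sit directly between nodes 0 and 1, so they are in parallel and share one voltage V; the full source current 2 A splits among them.
1/R_par = 1/20 + 1/30 = 0.08333 S  =>  R_par = 12 Ω
V = I × R_par = 2 × 12 = 24 V
I_R1 = V/R1 = 24/20 = 1.2 A

Final answer: 1.2 A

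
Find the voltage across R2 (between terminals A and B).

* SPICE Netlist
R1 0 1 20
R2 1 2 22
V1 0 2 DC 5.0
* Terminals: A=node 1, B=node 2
R1 and R2 are in series across V1 (node 0 → node 1 → node 2), and the output A–B is taken across R2, so this is a voltage divider.
Series current: I = V1/(R1 + R2) = 5/(20 + 22) = 5/42 = 0.119 A
V_R2 = I × R2 = V1 × R2/(R1 + R2) = 5 × 22/42 = 2.619 V

Final answer: 2.619 V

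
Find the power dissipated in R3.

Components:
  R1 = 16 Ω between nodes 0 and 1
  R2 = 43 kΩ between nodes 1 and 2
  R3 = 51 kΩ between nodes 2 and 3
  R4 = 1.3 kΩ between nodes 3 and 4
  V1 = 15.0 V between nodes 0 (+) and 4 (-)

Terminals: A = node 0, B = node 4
Nodal analysis, taking node 4 as the 0 V reference.
Source V1 fixes V_0 = 15 V.
KCL at each unknown node (sum of currents leaving = 0; resistances in Ω):
  Node 1: (V_1 - 15)/16 + (V_1 - V_2)/43000 = 0
  Node 2: (V_2 - V_1)/43000 + (V_2 - V_3)/51000 = 0
  Node 3: (V_3 - V_2)/51000 + (V_3 - 0)/1300 = 0
Collecting terms (coefficients in siemens):
  0.06252·V_1 - 0.00002326·V_2 = 0.9375
  0.00004286·V_2 - 0.00002326·V_1 - 0.00001961·V_3 = 0
  0.0007888·V_3 - 0.00001961·V_2 = 0
Solving these 3 simultaneous equations (Gaussian elimination) gives:
  V_1 = 15 V, V_2 = 8.231 V, V_3 = 0.2046 V
I_R3 = (V_2 - V_3)/R3 = (8.231 - 0.2046)/51000 = 0.0001574 A
P_R3 = I_R3² × R3 = (0.0001574)² × 51000 = 0.001263 W

Final answer: 0.001263 W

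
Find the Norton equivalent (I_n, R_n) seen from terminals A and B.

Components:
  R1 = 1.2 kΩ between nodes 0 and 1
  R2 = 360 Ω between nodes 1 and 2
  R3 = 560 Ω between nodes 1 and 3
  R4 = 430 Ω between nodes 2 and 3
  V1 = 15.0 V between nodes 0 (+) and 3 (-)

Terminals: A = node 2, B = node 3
Find the Thévenin equivalent first; then I_n = V_th/R_th and R_n = R_th.
Step 1 — V_th is the open-circuit voltage V_A - V_B (nothing connected across the terminals).
Nodal analysis, taking node 3 as the 0 V reference.
Source V1 fixes V_0 = 15 V.
KCL at each unknown node (sum of currents leaving = 0; resistances in Ω):
  Node 1: (V_1 - 15)/1200 + (V_1 - V_2)/360 + (V_1 - 0)/560 = 0
  Node 2: (V_2 - V_1)/360 + (V_2 - 0)/430 = 0
Collecting terms (coefficients in siemens):
  0.005397·V_1 - 0.002778·V_2 = 0.0125
  0.005103·V_2 - 0.002778·V_1 = 0
Determinant D = (0.005397)(0.005103) - (-0.002778)(-0.002778) = 0.00001983
V_1 = [(0.0125)(0.005103) - (-0.002778)(0)]/D = 3.218 V
V_2 = [(0.005397)(0) - (0.0125)(-0.002778)]/D = 1.751 V
V_th = V_2 - V_3 = 1.751 - 0 = 1.751 V
Step 2 — R_th: zero the source — replace V1 by a short circuit (node 3 merges into node 0) — and find the resistance seen between A (node 2) and B (node 0).
Reduce the network between node 2 (A) and node 0 (B) by series/parallel combination:
  Rp1 = R1 ‖ R3 (parallel, both between nodes 0 and 1) = 1/(1/1200 + 1/560) = 381.8 Ω
  Rs1 = R2 + Rp1 (series, joined only at node 1) = 360 + 381.8 = 741.8 Ω
  Rp2 = R4 ‖ Rs1 (parallel, both between nodes 0 and 2) = 1/(1/430 + 1/741.8) = 272.2 Ω
R_th = 272.2 Ω
I_n = V_th/R_th = 1.751/272.2 = 0.006434 A, and R_n = R_th = 272.2 Ω

Final answer: I_n = 0.006434 A, R_n = 272.2 Ω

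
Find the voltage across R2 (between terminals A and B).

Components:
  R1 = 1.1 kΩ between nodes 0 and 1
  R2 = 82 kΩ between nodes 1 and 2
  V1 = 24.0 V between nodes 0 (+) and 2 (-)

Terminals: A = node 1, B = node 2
R1 and R2 are in series across V1 (node 0 → node 1 → node 2), and the output A–B is taken across R2, so this is a voltage divider.
Series current: I = V1/(R1 + R2) = 24/(1100 + 82000) = 24/83100 = 0.0002888 A
V_R2 = I × R2 = V1 × R2/(R1 + R2) = 24 × 82000/83100 = 23.68 V

Final answer: 23.68 V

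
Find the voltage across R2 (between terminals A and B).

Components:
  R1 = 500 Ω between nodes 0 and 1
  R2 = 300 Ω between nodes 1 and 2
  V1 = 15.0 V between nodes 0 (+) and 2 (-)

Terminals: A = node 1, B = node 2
R1 and R2 are in series across V1 (node 0 → node 1 → node 2), and the output A–B is taken across R2, so this is a voltage divider.
Series current: I = V1/(R1 + R2) = 15/(500 + 300) = 15/800 = 0.01875 A
V_R2 = I × R2 = V1 × R2/(R1 + R2) = 15 × 300/800 = 5.625 V

Final answer: 5.625 V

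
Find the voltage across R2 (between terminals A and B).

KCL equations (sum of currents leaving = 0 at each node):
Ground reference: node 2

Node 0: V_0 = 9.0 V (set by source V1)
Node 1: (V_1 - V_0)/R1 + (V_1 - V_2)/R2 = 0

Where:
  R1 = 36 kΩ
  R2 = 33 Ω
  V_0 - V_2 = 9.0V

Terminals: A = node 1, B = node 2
R1 and R2 are in series across V1 (node 0 → node 1 → node 2), and the output A–B is taken across R2, so this is a voltage divider.
Series current: I = V1/(R1 + R2) = 9/(36000 + 33) = 9/36030 = 0.0002498 A
V_R2 = I × R2 = V1 × R2/(R1 + R2) = 9 × 33/36030 = 0.008242 V

Final answer: 0.008242 V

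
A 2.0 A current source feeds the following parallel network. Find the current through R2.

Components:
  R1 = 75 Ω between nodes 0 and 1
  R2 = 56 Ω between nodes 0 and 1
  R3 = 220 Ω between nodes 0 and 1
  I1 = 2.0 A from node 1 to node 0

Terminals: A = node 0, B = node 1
All resistors sit directly between nodes 0 and 1, so they are in parallel and share one voltage V; the full source current 2 A splits among them.
1/R_par = 1/75 + 1/56 + 1/220 = 0.03574 S  =>  R_par = 27.98 Ω
V = I × R_par = 2 × 27.98 = 55.97 V
I_R2 = V/R2 = 55.97/56 = 0.9994 A

Final answer: 0.9994 A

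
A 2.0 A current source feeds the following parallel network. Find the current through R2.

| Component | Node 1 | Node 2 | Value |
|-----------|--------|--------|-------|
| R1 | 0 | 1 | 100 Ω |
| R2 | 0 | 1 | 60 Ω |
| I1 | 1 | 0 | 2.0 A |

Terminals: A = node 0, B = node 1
All resistors sit directly between nodes 0 and 1, so they are in parallel and share one voltage V; the full source current 2 A splits among them.
1/R_par = 1/100 + 1/60 = 0.02667 S  =>  R_par = 37.5 Ω
V = I × R_par = 2 × 37.5 = 75 V
I_R2 = V/R2 = 75/60 = 1.25 A

Final answer: 1.25 A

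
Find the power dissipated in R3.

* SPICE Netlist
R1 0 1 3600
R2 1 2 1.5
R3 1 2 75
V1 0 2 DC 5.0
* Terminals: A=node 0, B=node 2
Nodal analysis, taking node 2 as the 0 V reference.
Source V1 fixes V_0 = 5 V.
KCL at each unknown node (sum of currents leaving = 0; resistances in Ω):
  Node 1: (V_1 - 5)/3600 + (V_1 - 0)/1.5 + (V_1 - 0)/75 = 0
Collecting terms: 0.6803 × V_1 = 0.001389  =>  V_1 = 0.002042 V
I_R3 = (V_1 - V_2)/R3 = (0.002042 - 0)/75 = 0.00002722 A
P_R3 = I_R3² × R3 = (0.00002722)² × 75 = 0.00000005558 W

Final answer: 5.558e-08 W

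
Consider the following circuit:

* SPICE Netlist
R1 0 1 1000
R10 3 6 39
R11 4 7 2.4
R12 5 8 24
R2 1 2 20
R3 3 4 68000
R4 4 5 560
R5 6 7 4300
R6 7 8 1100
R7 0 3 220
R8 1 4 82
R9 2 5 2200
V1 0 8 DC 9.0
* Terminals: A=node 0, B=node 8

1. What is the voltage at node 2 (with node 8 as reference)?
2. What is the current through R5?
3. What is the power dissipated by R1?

Nodal analysis, taking node 8 as the 0 V reference.
Source V1 fixes V_0 = 9 V.
KCL at each unknown node (sum of currents leaving = 0; resistances in Ω):
  Node 1: (V_1 - 9)/1000 + (V_1 - V_2)/20 + (V_1 - V_4)/82 = 0
  Node 2: (V_2 - V_1)/20 + (V_2 - V_5)/2200 = 0
  Node 3: (V_3 - V_4)/68000 + (V_3 - 9)/220 + (V_3 - V_6)/39 = 0
  Node 4: (V_4 - V_3)/68000 + (V_4 - V_5)/560 + (V_4 - V_1)/82 + (V_4 - V_7)/2.4 = 0
  Node 5: (V_5 - V_4)/560 + (V_5 - V_2)/2200 + (V_5 - 0)/24 = 0
  Node 6: (V_6 - V_7)/4300 + (V_6 - V_3)/39 = 0
  Node 7: (V_7 - V_6)/4300 + (V_7 - 0)/1100 + (V_7 - V_4)/2.4 = 0
Collecting terms (coefficients in siemens):
  0.0632·V_1 - 0.05·V_2 - 0.0122·V_4 = 0.009
  0.05045·V_2 - 0.05·V_1 - 0.0004545·V_5 = 0
  0.0302·V_3 - 0.00001471·V_4 - 0.02564·V_6 = 0.04091
  0.4307·V_4 - 0.0122·V_1 - 0.00001471·V_3 - 0.001786·V_5 - 0.4167·V_7 = 0
  0.04391·V_5 - 0.0004545·V_2 - 0.001786·V_4 = 0
  0.02587·V_6 - 0.02564·V_3 - 0.0002326·V_7 = 0
  0.4178·V_7 - 0.4167·V_4 - 0.0002326·V_6 = 0
Solving these 7 simultaneous equations (Gaussian elimination) gives:
  V_1 = 2.869 V, V_2 = 2.845 V, V_3 = 8.666 V, V_4 = 2.468 V
  V_5 = 0.1298 V, V_6 = 8.61 V, V_7 = 2.466 V
Part 1:
  Read off the nodal solution: V_2 = 2.845 V
Part 2:
  I_R5 = (V_6 - V_7)/R5 = (8.61 - 2.466)/4300 = 0.001429 A
  Magnitude: I_R5 = 0.001429 A
Part 3:
  I_R1 = (V_0 - V_1)/R1 = (9 - 2.869)/1000 = 0.006131 A
  P_R1 = I_R1² × R1 = (0.006131)² × 1000 = 0.03759 W

Final answers:
1. V_2 = 2.845 V
2. I_R5 = 0.001429 A
3. P_R1 = 0.03759 W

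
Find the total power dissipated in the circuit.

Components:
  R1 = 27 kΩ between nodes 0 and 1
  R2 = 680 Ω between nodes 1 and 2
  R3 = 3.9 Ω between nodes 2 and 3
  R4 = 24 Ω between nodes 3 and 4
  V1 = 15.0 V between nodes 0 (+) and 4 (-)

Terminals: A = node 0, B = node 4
Nodal analysis, taking node 4 as the 0 V reference.
Source V1 fixes V_0 = 15 V.
KCL at each unknown node (sum of currents leaving = 0; resistances in Ω):
  Node 1: (V_1 - 15)/27000 + (V_1 - V_2)/680 = 0
  Node 2: (V_2 - V_1)/680 + (V_2 - V_3)/3.9 = 0
  Node 3: (V_3 - V_2)/3.9 + (V_3 - 0)/24 = 0
Collecting terms (coefficients in siemens):
  0.001508·V_1 - 0.001471·V_2 = 0.0005556
  0.2579·V_2 - 0.001471·V_1 - 0.2564·V_3 = 0
  0.2981·V_3 - 0.2564·V_2 = 0
Solving these 3 simultaneous equations (Gaussian elimination) gives:
  V_1 = 0.3832 V, V_2 = 0.0151 V, V_3 = 0.01299 V
Power in each resistor, P = (ΔV)²/R:
  P_R1 = (15 - 0.3832)²/27000 = 0.007913 W
  P_R2 = (0.3832 - 0.0151)²/680 = 0.0001993 W
  P_R3 = (0.0151 - 0.01299)²/3.9 = 0.000001143 W
  P_R4 = (0.01299 - 0)²/24 = 0.000007034 W
P_total = P_R1 + P_R2 + P_R3 + P_R4 = 0.00812 W

Final answer: 0.00812 W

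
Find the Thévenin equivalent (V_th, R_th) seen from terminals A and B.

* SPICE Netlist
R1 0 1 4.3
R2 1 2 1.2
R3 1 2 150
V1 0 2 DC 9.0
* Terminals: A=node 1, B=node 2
Step 1 — V_th is the open-circuit voltage V_A - V_B (nothing connected across the terminals).
Nodal analysis, taking node 2 as the 0 V reference.
Source V1 fixes V_0 = 9 V.
KCL at each unknown node (sum of currents leaving = 0; resistances in Ω):
  Node 1: (V_1 - 9)/4.3 + (V_1 - 0)/1.2 + (V_1 - 0)/150 = 0
Collecting terms: 1.073 × V_1 = 2.093  =>  V_1 = 1.951 V
V_th = V_1 - V_2 = 1.951 - 0 = 1.951 V
Step 2 — R_th: zero the source — replace V1 by a short circuit (node 2 merges into node 0) — and find the resistance seen between A (node 1) and B (node 0).
Reduce the network between node 1 (A) and node 0 (B) by series/parallel combination:
  Rp1 = R1 ‖ R2 ‖ R3 (parallel, all between nodes 0 and 1) = 1/(1/4.3 + 1/1.2 + 1/150) = 0.9324 Ω
R_th = 0.9324 Ω

Final answer: V_th = 1.951 V, R_th = 0.9324 Ω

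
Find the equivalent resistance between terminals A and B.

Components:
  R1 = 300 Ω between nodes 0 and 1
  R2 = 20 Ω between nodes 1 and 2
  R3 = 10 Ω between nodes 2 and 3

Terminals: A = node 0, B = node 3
Reduce the network between node 0 (A) and node 3 (B) by series/parallel combination:
  Rs1 = R1 + R2 (series, joined only at node 1) = 300 + 20 = 320 Ω
  Rs2 = R3 + Rs1 (series, joined only at node 2) = 10 + 320 = 330 Ω
R_eq = 330 Ω

Final answer: 330 Ω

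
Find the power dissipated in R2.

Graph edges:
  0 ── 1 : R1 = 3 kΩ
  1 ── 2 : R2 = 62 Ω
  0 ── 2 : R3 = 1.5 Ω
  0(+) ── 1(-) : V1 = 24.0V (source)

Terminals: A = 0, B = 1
Nodal analysis, taking node 1 as the 0 V reference.
Source V1 fixes V_0 = 24 V.
KCL at each unknown node (sum of currents leaving = 0; resistances in Ω):
  Node 2: (V_2 - 0)/62 + (V_2 - 24)/1.5 = 0
Collecting terms: 0.6828 × V_2 = 16  =>  V_2 = 23.43 V
I_R2 = (V_1 - V_2)/R2 = (0 - 23.43)/62 = -0.378 A
P_R2 = I_R2² × R2 = (-0.378)² × 62 = 8.857 W

Final answer: 8.857 W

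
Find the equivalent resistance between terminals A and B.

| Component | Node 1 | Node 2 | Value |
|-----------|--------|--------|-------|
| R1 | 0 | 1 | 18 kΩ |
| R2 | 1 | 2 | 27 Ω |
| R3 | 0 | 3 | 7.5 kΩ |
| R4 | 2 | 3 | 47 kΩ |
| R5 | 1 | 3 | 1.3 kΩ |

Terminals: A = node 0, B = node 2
The network is not a plain series/parallel combination. Inject a 1 A test current into terminal A (node 0) and return it from terminal B (node 2); then R_eq = V_A / (1 A).
Nodal analysis, taking node 2 as the 0 V reference.
Current source I_test pushes 1 A into node 0 and draws it out of node 2.
KCL at each unknown node (sum of currents leaving = 0; resistances in Ω):
  Node 0: (V_0 - V_1)/18000 + (V_0 - V_3)/7500 - 1 = 0
  Node 1: (V_1 - V_0)/18000 + (V_1 - 0)/27 + (V_1 - V_3)/1300 = 0
  Node 3: (V_3 - V_0)/7500 + (V_3 - V_1)/1300 + (V_3 - 0)/47000 = 0
Collecting terms (coefficients in siemens):
  0.0001889·V_0 - 0.00005556·V_1 - 0.0001333·V_3 = 1
  0.03786·V_1 - 0.00005556·V_0 - 0.0007692·V_3 = 0
  0.0009238·V_3 - 0.0001333·V_0 - 0.0007692·V_1 = 0
Solving these 3 simultaneous equations (Gaussian elimination) gives:
  V_0 = 5921 V, V_1 = 26.5 V, V_3 = 876.6 V
R_eq = V_0 / 1 A = 5921 Ω = 5.921 kΩ

Final answer: 5.921 kΩ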